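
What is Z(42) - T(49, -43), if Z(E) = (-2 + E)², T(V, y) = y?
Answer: 1643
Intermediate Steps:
Z(42) - T(49, -43) = (-2 + 42)² - 1*(-43) = 40² + 43 = 1600 + 43 = 1643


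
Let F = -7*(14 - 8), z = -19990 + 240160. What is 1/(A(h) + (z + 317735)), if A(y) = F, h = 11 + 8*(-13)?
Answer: 1/537863 ≈ 1.8592e-6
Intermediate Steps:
z = 220170
h = -93 (h = 11 - 104 = -93)
F = -42 (F = -7*6 = -42)
A(y) = -42
1/(A(h) + (z + 317735)) = 1/(-42 + (220170 + 317735)) = 1/(-42 + 537905) = 1/537863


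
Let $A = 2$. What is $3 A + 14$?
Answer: $20$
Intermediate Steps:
$3 A + 14 = 3 \cdot 2 + 14 = 6 + 14 = 20$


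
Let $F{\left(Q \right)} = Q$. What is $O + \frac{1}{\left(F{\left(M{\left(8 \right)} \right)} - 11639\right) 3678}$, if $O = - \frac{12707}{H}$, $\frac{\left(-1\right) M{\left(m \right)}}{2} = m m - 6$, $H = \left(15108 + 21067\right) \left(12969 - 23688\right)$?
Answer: $\frac{36599865827}{1117650225352950} \approx 3.2747 \cdot 10^{-5}$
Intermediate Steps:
$H = -387759825$ ($H = 36175 \left(-10719\right) = -387759825$)
$M{\left(m \right)} = 12 - 2 m^{2}$ ($M{\left(m \right)} = - 2 \left(m m - 6\right) = - 2 \left(m^{2} - 6\right) = - 2 \left(-6 + m^{2}\right) = 12 - 2 m^{2}$)
$O = \frac{12707}{387759825}$ ($O = - \frac{12707}{-387759825} = \left(-12707\right) \left(- \frac{1}{387759825}\right) = \frac{12707}{387759825} \approx 3.277 \cdot 10^{-5}$)
$O + \frac{1}{\left(F{\left(M{\left(8 \right)} \right)} - 11639\right) 3678} = \frac{12707}{387759825} + \frac{1}{\left(\left(12 - 2 \cdot 8^{2}\right) - 11639\right) 3678} = \frac{12707}{387759825} + \frac{1}{\left(12 - 128\right) - 11639} \cdot \frac{1}{3678} = \frac{12707}{387759825} + \frac{1}{-116 - 11639} \cdot \frac{1}{3678} = \frac{12707}{387759825} + \frac{1}{-11755} \cdot \frac{1}{3678} = \frac{12707}{387759825} - \frac{1}{43234890} = \frac{36599865827}{1117650225352950}$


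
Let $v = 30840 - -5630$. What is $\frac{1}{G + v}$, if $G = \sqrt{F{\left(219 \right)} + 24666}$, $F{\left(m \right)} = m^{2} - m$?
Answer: $\frac{2605}{94999178} - \frac{\sqrt{18102}}{664994246} \approx 2.7219 \cdot 10^{-5}$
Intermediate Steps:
$G = 2 \sqrt{18102}$ ($G = \sqrt{219 \left(-1 + 219\right) + 24666} = \sqrt{219 \cdot 218 + 24666} = \sqrt{47742 + 24666} = \sqrt{72408} = 2 \sqrt{18102} \approx 269.09$)
$v = 36470$ ($v = 30840 + 5630 = 36470$)
$\frac{1}{G + v} = \frac{1}{2 \sqrt{18102} + 36470} = \frac{1}{36470 + 2 \sqrt{18102}}$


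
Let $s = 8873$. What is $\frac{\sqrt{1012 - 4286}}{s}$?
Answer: $\frac{i \sqrt{3274}}{8873} \approx 0.0064486 i$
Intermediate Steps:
$\frac{\sqrt{1012 - 4286}}{s} = \frac{\sqrt{1012 - 4286}}{8873} = \sqrt{-3274} \cdot \frac{1}{8873} = i \sqrt{3274} \cdot \frac{1}{8873} = \frac{i \sqrt{3274}}{8873}$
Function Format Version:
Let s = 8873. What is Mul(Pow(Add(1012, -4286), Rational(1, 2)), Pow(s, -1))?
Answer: Mul(Rational(1, 8873), I, Pow(3274, Rational(1, 2))) ≈ Mul(0.0064486, I)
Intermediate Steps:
Mul(Pow(Add(1012, -4286), Rational(1, 2)), Pow(s, -1)) = Mul(Pow(Add(1012, -4286), Rational(1, 2)), Pow(8873, -1)) = Mul(Pow(-3274, Rational(1, 2)), Rational(1, 8873)) = Mul(Mul(I, Pow(3274, Rational(1, 2))), Rational(1, 8873)) = Mul(Rational(1, 8873), I, Pow(3274, Rational(1, 2)))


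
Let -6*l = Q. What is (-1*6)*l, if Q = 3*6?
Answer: 18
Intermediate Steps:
Q = 18
l = -3 (l = -⅙*18 = -3)
(-1*6)*l = -1*6*(-3) = -6*(-3) = 18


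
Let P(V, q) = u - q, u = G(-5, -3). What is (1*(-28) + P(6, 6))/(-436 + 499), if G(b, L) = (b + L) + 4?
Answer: -38/63 ≈ -0.60317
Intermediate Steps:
G(b, L) = 4 + L + b (G(b, L) = (L + b) + 4 = 4 + L + b)
u = -4 (u = 4 - 3 - 5 = -4)
P(V, q) = -4 - q
(1*(-28) + P(6, 6))/(-436 + 499) = (1*(-28) + (-4 - 1*6))/(-436 + 499) = (-28 + (-4 - 6))/63 = (-28 - 10)*(1/63) = -38*1/63 = -38/63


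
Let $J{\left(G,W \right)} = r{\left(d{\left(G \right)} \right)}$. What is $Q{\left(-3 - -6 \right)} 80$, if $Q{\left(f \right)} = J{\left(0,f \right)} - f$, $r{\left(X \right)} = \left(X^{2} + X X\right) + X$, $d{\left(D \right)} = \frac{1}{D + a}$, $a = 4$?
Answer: $-210$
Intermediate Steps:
$d{\left(D \right)} = \frac{1}{4 + D}$ ($d{\left(D \right)} = \frac{1}{D + 4} = \frac{1}{4 + D}$)
$r{\left(X \right)} = X + 2 X^{2}$ ($r{\left(X \right)} = \left(X^{2} + X^{2}\right) + X = 2 X^{2} + X = X + 2 X^{2}$)
$J{\left(G,W \right)} = \frac{1 + \frac{2}{4 + G}}{4 + G}$
$Q{\left(f \right)} = \frac{3}{8} - f$ ($Q{\left(f \right)} = \frac{6 + 0}{\left(4 + 0\right)^{2}} - f = \frac{1}{16} \cdot 6 - f = \frac{3}{8} - f$)
$Q{\left(-3 - -6 \right)} 80 = \left(\frac{3}{8} - \left(-3 - -6\right)\right) 80 = \left(\frac{3}{8} - \left(-3 + 6\right)\right) 80 = \left(\frac{3}{8} - 3\right) 80 = \left(- \frac{21}{8}\right) 80 = -210$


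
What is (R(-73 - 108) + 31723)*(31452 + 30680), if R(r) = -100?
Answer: 1964800236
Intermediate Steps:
(R(-73 - 108) + 31723)*(31452 + 30680) = (-100 + 31723)*(31452 + 30680) = 31623*62132 = 1964800236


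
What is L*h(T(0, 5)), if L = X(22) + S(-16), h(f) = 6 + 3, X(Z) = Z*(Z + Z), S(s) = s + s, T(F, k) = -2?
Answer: 8424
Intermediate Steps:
S(s) = 2*s
X(Z) = 2*Z**2 (X(Z) = Z*(2*Z) = 2*Z**2)
h(f) = 9
L = 936 (L = 2*22**2 + 2*(-16) = 2*484 - 32 = 968 - 32 = 936)
L*h(T(0, 5)) = 936*9 = 8424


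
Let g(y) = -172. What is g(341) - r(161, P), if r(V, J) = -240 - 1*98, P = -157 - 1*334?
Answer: 166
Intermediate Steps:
P = -491 (P = -157 - 334 = -491)
r(V, J) = -338 (r(V, J) = -240 - 98 = -338)
g(341) - r(161, P) = -172 - 1*(-338) = -172 + 338 = 166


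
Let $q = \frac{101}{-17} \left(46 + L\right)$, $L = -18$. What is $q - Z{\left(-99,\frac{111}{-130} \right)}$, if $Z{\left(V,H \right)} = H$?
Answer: $- \frac{365753}{2210} \approx -165.5$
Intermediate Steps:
$q = - \frac{2828}{17}$ ($q = \frac{101}{-17} \left(46 - 18\right) = 101 \left(- \frac{1}{17}\right) 28 = \left(- \frac{101}{17}\right) 28 = - \frac{2828}{17} \approx -166.35$)
$q - Z{\left(-99,\frac{111}{-130} \right)} = - \frac{2828}{17} - \frac{111}{-130} = - \frac{2828}{17} - 111 \left(- \frac{1}{130}\right) = - \frac{2828}{17} - - \frac{111}{130} = - \frac{2828}{17} + \frac{111}{130} = - \frac{365753}{2210}$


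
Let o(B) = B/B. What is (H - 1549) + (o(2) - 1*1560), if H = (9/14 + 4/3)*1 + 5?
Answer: -130243/42 ≈ -3101.0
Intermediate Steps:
o(B) = 1
H = 293/42 (H = (9*(1/14) + 4*(⅓))*1 + 5 = (9/14 + 4/3)*1 + 5 = (83/42)*1 + 5 = 83/42 + 5 = 293/42 ≈ 6.9762)
(H - 1549) + (o(2) - 1*1560) = (293/42 - 1549) + (1 - 1*1560) = -64765/42 + (1 - 1560) = -64765/42 - 1559 = -130243/42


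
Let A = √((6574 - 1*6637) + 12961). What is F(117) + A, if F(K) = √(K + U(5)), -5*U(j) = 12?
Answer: √12898 + √2865/5 ≈ 124.27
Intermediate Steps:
U(j) = -12/5 (U(j) = -⅕*12 = -12/5)
F(K) = √(-12/5 + K) (F(K) = √(K - 12/5) = √(-12/5 + K))
A = √12898 (A = √((6574 - 6637) + 12961) = √(-63 + 12961) = √12898 ≈ 113.57)
F(117) + A = √(-60 + 25*117)/5 + √12898 = √(-60 + 2925)/5 + √12898 = √2865/5 + √12898 = √12898 + √2865/5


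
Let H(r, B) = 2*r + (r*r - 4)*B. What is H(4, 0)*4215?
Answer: 33720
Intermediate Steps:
H(r, B) = 2*r + B*(-4 + r²) (H(r, B) = 2*r + (r² - 4)*B = 2*r + (-4 + r²)*B = 2*r + B*(-4 + r²))
H(4, 0)*4215 = (-4*0 + 2*4 + 0*4²)*4215 = (0 + 8 + 0*16)*4215 = (0 + 8 + 0)*4215 = 8*4215 = 33720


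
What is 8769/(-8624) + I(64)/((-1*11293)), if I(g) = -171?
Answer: -97553613/97390832 ≈ -1.0017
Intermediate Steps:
8769/(-8624) + I(64)/((-1*11293)) = 8769/(-8624) - 171/((-1*11293)) = 8769*(-1/8624) - 171/(-11293) = -8769/8624 - 171*(-1/11293) = -8769/8624 + 171/11293 = -97553613/97390832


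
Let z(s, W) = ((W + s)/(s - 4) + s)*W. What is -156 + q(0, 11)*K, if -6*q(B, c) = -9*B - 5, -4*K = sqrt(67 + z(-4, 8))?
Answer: -156 - 5*sqrt(31)/24 ≈ -157.16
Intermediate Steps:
z(s, W) = W*(s + (W + s)/(-4 + s)) (z(s, W) = ((W + s)/(-4 + s) + s)*W = (s + (W + s)/(-4 + s))*W = W*(s + (W + s)/(-4 + s)))
K = -sqrt(31)/4 (K = -sqrt(67 + 8*(8 + (-4)**2 - 3*(-4))/(-4 - 4))/4 = -sqrt(67 + 8*(8 + 16 + 12)/(-8))/4 = -sqrt(67 + 8*(-1/8)*36)/4 = -sqrt(67 - 36)/4 = -sqrt(31)/4 ≈ -1.3919)
q(B, c) = 5/6 + 3*B/2 (q(B, c) = -(-9*B - 5)/6 = -(-5 - 9*B)/6 = 5/6 + 3*B/2)
-156 + q(0, 11)*K = -156 + (5/6 + (3/2)*0)*(-sqrt(31)/4) = -156 + (5/6 + 0)*(-sqrt(31)/4) = -156 + 5*(-sqrt(31)/4)/6 = -156 - 5*sqrt(31)/24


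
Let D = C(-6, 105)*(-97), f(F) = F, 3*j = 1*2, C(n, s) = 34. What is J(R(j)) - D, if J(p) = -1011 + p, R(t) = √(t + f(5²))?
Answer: 2287 + √231/3 ≈ 2292.1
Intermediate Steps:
j = ⅔ (j = (1*2)/3 = (⅓)*2 = ⅔ ≈ 0.66667)
R(t) = √(25 + t) (R(t) = √(t + 5²) = √(t + 25) = √(25 + t))
D = -3298 (D = 34*(-97) = -3298)
J(R(j)) - D = (-1011 + √(25 + ⅔)) - 1*(-3298) = (-1011 + √(77/3)) + 3298 = (-1011 + √231/3) + 3298 = 2287 + √231/3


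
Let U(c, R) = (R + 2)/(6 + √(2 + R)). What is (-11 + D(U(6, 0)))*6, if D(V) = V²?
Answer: -18846/289 - 72*√2/289 ≈ -65.563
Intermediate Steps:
U(c, R) = (2 + R)/(6 + √(2 + R))
(-11 + D(U(6, 0)))*6 = (-11 + ((2 + 0)/(6 + √(2 + 0)))²)*6 = (-11 + (2/(6 + √2))²)*6 = (-11 + 4/(6 + √2)²)*6 = -66 + 24/(6 + √2)²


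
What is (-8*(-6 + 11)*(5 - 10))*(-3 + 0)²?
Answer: 1800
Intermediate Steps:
(-8*(-6 + 11)*(5 - 10))*(-3 + 0)² = -40*(-5)*(-3)² = -8*(-25)*9 = 200*9 = 1800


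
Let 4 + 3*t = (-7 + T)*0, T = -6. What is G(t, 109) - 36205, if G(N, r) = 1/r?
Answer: -3946344/109 ≈ -36205.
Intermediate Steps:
t = -4/3 (t = -4/3 + ((-7 - 6)*0)/3 = -4/3 + (-13*0)/3 = -4/3 + (1/3)*0 = -4/3 + 0 = -4/3 ≈ -1.3333)
G(t, 109) - 36205 = 1/109 - 36205 = -3946344/109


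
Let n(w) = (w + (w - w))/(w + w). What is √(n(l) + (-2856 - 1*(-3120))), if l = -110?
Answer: 23*√2/2 ≈ 16.263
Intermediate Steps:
n(w) = ½ (n(w) = (w + 0)/((2*w)) = w*(1/(2*w)) = ½)
√(n(l) + (-2856 - 1*(-3120))) = √(½ + (-2856 - 1*(-3120))) = √(½ + (-2856 + 3120)) = √(½ + 264) = √(529/2) = 23*√2/2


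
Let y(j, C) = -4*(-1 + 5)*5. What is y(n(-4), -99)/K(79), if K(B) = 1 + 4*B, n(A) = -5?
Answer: -80/317 ≈ -0.25237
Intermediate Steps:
y(j, C) = -80 (y(j, C) = -4*4*5 = -16*5 = -80)
y(n(-4), -99)/K(79) = -80/(1 + 4*79) = -80/(1 + 316) = -80/317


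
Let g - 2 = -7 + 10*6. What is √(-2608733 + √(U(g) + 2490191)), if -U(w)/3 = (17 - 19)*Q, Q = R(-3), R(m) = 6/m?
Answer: √(-2608733 + √2490179) ≈ 1614.7*I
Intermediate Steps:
Q = -2 (Q = 6/(-3) = 6*(-⅓) = -2)
g = 55 (g = 2 + (-7 + 10*6) = 2 + (-7 + 60) = 2 + 53 = 55)
U(w) = -12 (U(w) = -3*(17 - 19)*(-2) = -(-6)*(-2) = -3*4 = -12)
√(-2608733 + √(U(g) + 2490191)) = √(-2608733 + √(-12 + 2490191)) = √(-2608733 + √2490179)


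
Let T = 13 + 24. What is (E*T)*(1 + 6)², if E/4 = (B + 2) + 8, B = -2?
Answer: 58016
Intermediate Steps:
E = 32 (E = 4*((-2 + 2) + 8) = 4*(0 + 8) = 4*8 = 32)
T = 37
(E*T)*(1 + 6)² = (32*37)*(1 + 6)² = 1184*7² = 1184*49 = 58016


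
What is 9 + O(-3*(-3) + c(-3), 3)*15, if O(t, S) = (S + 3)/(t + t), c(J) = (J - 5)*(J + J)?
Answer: 186/19 ≈ 9.7895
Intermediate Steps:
c(J) = 2*J*(-5 + J) (c(J) = (-5 + J)*(2*J) = 2*J*(-5 + J))
O(t, S) = (3 + S)/(2*t) (O(t, S) = (3 + S)/((2*t)) = (3 + S)*(1/(2*t)) = (3 + S)/(2*t))
9 + O(-3*(-3) + c(-3), 3)*15 = 9 + ((3 + 3)/(2*(-3*(-3) + 2*(-3)*(-5 - 3))))*15 = 9 + ((1/2)*6/(9 + 2*(-3)*(-8)))*15 = 9 + ((1/2)*6/(9 + 48))*15 = 9 + ((1/2)*6/57)*15 = 9 + ((1/2)*(1/57)*6)*15 = 9 + (1/19)*15 = 9 + 15/19 = 186/19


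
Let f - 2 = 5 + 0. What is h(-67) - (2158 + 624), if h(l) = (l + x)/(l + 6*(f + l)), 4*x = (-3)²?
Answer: -678771/244 ≈ -2781.8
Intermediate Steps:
f = 7 (f = 2 + (5 + 0) = 2 + 5 = 7)
x = 9/4 (x = (¼)*(-3)² = (¼)*9 = 9/4 ≈ 2.2500)
h(l) = (9/4 + l)/(42 + 7*l) (h(l) = (l + 9/4)/(l + 6*(7 + l)) = (9/4 + l)/(l + (42 + 6*l)) = (9/4 + l)/(42 + 7*l))
h(-67) - (2158 + 624) = (9 + 4*(-67))/(28*(6 - 67)) - (2158 + 624) = (1/28)*(9 - 268)/(-61) - 1*2782 = (1/28)*(-1/61)*(-259) - 2782 = 37/244 - 2782 = -678771/244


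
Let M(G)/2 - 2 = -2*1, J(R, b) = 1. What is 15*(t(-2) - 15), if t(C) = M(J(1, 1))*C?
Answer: -225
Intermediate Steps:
M(G) = 0 (M(G) = 4 + 2*(-2*1) = 4 + 2*(-2) = 4 - 4 = 0)
t(C) = 0 (t(C) = 0*C = 0)
15*(t(-2) - 15) = 15*(0 - 15) = 15*(-15) = -225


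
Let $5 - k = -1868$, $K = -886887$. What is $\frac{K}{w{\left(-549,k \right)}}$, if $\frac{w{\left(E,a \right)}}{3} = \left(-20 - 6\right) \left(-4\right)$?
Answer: $- \frac{295629}{104} \approx -2842.6$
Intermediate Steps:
$k = 1873$ ($k = 5 - -1868 = 5 + 1868 = 1873$)
$w{\left(E,a \right)} = 312$ ($w{\left(E,a \right)} = 3 \left(-20 - 6\right) \left(-4\right) = 3 \left(\left(-26\right) \left(-4\right)\right) = 3 \cdot 104 = 312$)
$\frac{K}{w{\left(-549,k \right)}} = - \frac{886887}{312} = \left(-886887\right) \frac{1}{312} = - \frac{295629}{104}$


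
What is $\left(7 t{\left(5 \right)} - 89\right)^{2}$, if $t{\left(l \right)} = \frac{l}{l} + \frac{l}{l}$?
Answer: $5625$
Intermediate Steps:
$t{\left(l \right)} = 2$ ($t{\left(l \right)} = 1 + 1 = 2$)
$\left(7 t{\left(5 \right)} - 89\right)^{2} = \left(7 \cdot 2 - 89\right)^{2} = \left(14 - 89\right)^{2} = \left(-75\right)^{2} = 5625$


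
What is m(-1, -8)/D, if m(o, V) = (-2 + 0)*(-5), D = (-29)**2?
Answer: 10/841 ≈ 0.011891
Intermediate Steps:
D = 841
m(o, V) = 10 (m(o, V) = -2*(-5) = 10)
m(-1, -8)/D = 10/841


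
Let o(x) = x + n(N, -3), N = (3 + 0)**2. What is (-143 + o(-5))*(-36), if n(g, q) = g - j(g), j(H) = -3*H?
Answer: 4032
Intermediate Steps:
N = 9 (N = 3**2 = 9)
n(g, q) = 4*g (n(g, q) = g - (-3)*g = g + 3*g = 4*g)
o(x) = 36 + x (o(x) = x + 4*9 = x + 36 = 36 + x)
(-143 + o(-5))*(-36) = (-143 + (36 - 5))*(-36) = (-143 + 31)*(-36) = -112*(-36) = 4032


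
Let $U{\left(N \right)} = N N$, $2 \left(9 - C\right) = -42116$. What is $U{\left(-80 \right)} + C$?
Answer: $27467$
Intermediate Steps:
$C = 21067$ ($C = 9 - -21058 = 9 + 21058 = 21067$)
$U{\left(N \right)} = N^{2}$
$U{\left(-80 \right)} + C = \left(-80\right)^{2} + 21067 = 6400 + 21067 = 27467$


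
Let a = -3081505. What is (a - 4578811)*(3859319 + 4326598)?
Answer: -62706710969772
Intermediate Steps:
(a - 4578811)*(3859319 + 4326598) = (-3081505 - 4578811)*(3859319 + 4326598) = -7660316*8185917 = -62706710969772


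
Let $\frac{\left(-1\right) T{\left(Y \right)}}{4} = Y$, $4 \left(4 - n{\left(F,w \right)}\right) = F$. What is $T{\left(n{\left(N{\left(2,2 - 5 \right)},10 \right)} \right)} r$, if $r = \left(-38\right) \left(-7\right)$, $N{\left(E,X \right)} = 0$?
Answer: $-4256$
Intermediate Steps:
$n{\left(F,w \right)} = 4 - \frac{F}{4}$
$r = 266$
$T{\left(Y \right)} = - 4 Y$
$T{\left(n{\left(N{\left(2,2 - 5 \right)},10 \right)} \right)} r = - 4 \left(4 - 0\right) 266 = - 4 \left(4 + 0\right) 266 = \left(-4\right) 4 \cdot 266 = \left(-16\right) 266 = -4256$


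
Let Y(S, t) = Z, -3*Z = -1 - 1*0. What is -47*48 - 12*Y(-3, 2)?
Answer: -2260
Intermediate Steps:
Z = ⅓ (Z = -(-1 - 1*0)/3 = -(-1 + 0)/3 = -⅓*(-1) = ⅓ ≈ 0.33333)
Y(S, t) = ⅓
-47*48 - 12*Y(-3, 2) = -47*48 - 12*⅓ = -2256 - 4 = -2260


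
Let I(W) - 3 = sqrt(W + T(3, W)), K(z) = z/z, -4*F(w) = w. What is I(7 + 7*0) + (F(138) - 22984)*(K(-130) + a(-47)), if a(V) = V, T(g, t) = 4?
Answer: 1058854 + sqrt(11) ≈ 1.0589e+6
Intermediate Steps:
F(w) = -w/4
K(z) = 1
I(W) = 3 + sqrt(4 + W) (I(W) = 3 + sqrt(W + 4) = 3 + sqrt(4 + W))
I(7 + 7*0) + (F(138) - 22984)*(K(-130) + a(-47)) = (3 + sqrt(4 + (7 + 7*0))) + (-1/4*138 - 22984)*(1 - 47) = (3 + sqrt(4 + (7 + 0))) + (-69/2 - 22984)*(-46) = (3 + sqrt(4 + 7)) - 46037/2*(-46) = (3 + sqrt(11)) + 1058851 = 1058854 + sqrt(11)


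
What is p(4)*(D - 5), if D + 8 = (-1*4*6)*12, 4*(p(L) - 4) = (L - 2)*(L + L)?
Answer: -2408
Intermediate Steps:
p(L) = 4 + L*(-2 + L)/2 (p(L) = 4 + ((L - 2)*(L + L))/4 = 4 + ((-2 + L)*(2*L))/4 = 4 + (2*L*(-2 + L))/4 = 4 + L*(-2 + L)/2)
D = -296 (D = -8 + (-1*4*6)*12 = -8 - 4*6*12 = -8 - 24*12 = -8 - 288 = -296)
p(4)*(D - 5) = (4 + (1/2)*4**2 - 1*4)*(-296 - 5) = (4 + (1/2)*16 - 4)*(-301) = (4 + 8 - 4)*(-301) = 8*(-301) = -2408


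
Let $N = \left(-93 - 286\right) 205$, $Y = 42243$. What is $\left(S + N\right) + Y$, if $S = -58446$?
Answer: $-93898$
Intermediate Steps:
$N = -77695$ ($N = \left(-379\right) 205 = -77695$)
$\left(S + N\right) + Y = \left(-58446 - 77695\right) + 42243 = -136141 + 42243 = -93898$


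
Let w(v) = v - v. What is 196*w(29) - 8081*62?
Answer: -501022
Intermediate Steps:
w(v) = 0
196*w(29) - 8081*62 = 196*0 - 8081*62 = 0 - 501022 = -501022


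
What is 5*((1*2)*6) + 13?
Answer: 73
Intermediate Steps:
5*((1*2)*6) + 13 = 5*(2*6) + 13 = 5*12 + 13 = 60 + 13 = 73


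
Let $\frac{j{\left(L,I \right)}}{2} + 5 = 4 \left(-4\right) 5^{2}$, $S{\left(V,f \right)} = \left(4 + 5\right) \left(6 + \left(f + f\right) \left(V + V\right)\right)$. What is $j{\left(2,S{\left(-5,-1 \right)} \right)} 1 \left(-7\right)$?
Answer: $5670$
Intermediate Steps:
$S{\left(V,f \right)} = 54 + 36 V f$ ($S{\left(V,f \right)} = 9 \left(6 + 2 f 2 V\right) = 9 \left(6 + 4 V f\right) = 54 + 36 V f$)
$j{\left(L,I \right)} = -810$ ($j{\left(L,I \right)} = -10 + 2 \cdot 4 \left(-4\right) 5^{2} = -10 + 2 \left(\left(-16\right) 25\right) = -10 + 2 \left(-400\right) = -10 - 800 = -810$)
$j{\left(2,S{\left(-5,-1 \right)} \right)} 1 \left(-7\right) = \left(-810\right) 1 \left(-7\right) = \left(-810\right) \left(-7\right) = 5670$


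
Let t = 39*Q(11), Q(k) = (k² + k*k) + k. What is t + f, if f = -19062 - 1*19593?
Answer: -28788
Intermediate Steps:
Q(k) = k + 2*k² (Q(k) = (k² + k²) + k = 2*k² + k = k + 2*k²)
t = 9867 (t = 39*(11*(1 + 2*11)) = 39*(11*(1 + 22)) = 39*(11*23) = 39*253 = 9867)
f = -38655 (f = -19062 - 19593 = -38655)
t + f = 9867 - 38655 = -28788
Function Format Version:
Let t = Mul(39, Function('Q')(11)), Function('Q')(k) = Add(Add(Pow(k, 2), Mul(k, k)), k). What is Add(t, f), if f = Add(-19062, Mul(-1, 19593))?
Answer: -28788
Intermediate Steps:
Function('Q')(k) = Add(k, Mul(2, Pow(k, 2))) (Function('Q')(k) = Add(Add(Pow(k, 2), Pow(k, 2)), k) = Add(Mul(2, Pow(k, 2)), k) = Add(k, Mul(2, Pow(k, 2))))
t = 9867 (t = Mul(39, Mul(11, Add(1, Mul(2, 11)))) = Mul(39, Mul(11, Add(1, 22))) = Mul(39, Mul(11, 23)) = Mul(39, 253) = 9867)
f = -38655 (f = Add(-19062, -19593) = -38655)
Add(t, f) = Add(9867, -38655) = -28788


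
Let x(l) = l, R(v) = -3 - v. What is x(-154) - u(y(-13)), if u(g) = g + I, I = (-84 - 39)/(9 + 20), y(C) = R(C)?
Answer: -4633/29 ≈ -159.76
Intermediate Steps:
y(C) = -3 - C
I = -123/29 ≈ -4.2414
u(g) = -123/29 + g (u(g) = g - 123/29 = -123/29 + g)
x(-154) - u(y(-13)) = -154 - (-123/29 + (-3 - 1*(-13))) = -154 - (-123/29 + (-3 + 13)) = -154 - (-123/29 + 10) = -154 - 1*167/29 = -154 - 167/29 = -4633/29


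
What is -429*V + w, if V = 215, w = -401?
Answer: -92636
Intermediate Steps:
-429*V + w = -429*215 - 401 = -92235 - 401 = -92636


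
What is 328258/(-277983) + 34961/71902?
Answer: -13883843053/19987533666 ≈ -0.69462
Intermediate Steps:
328258/(-277983) + 34961/71902 = 328258*(-1/277983) + 34961*(1/71902) = -328258/277983 + 34961/71902 = -13883843053/19987533666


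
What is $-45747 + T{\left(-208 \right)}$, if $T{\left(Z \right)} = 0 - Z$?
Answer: $-45539$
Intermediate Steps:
$T{\left(Z \right)} = - Z$
$-45747 + T{\left(-208 \right)} = -45747 - -208 = -45747 + 208 = -45539$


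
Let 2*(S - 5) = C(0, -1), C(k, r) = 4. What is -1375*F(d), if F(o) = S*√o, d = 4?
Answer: -19250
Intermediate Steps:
S = 7 (S = 5 + (½)*4 = 5 + 2 = 7)
F(o) = 7*√o
-1375*F(d) = -9625*√4 = -9625*2 = -1375*14 = -19250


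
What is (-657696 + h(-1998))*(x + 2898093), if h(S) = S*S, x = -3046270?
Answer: -494067756516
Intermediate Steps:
h(S) = S²
(-657696 + h(-1998))*(x + 2898093) = (-657696 + (-1998)²)*(-3046270 + 2898093) = (-657696 + 3992004)*(-148177) = 3334308*(-148177) = -494067756516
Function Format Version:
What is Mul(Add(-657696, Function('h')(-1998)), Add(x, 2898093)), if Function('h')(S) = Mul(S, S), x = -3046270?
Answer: -494067756516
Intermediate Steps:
Function('h')(S) = Pow(S, 2)
Mul(Add(-657696, Function('h')(-1998)), Add(x, 2898093)) = Mul(Add(-657696, Pow(-1998, 2)), Add(-3046270, 2898093)) = Mul(Add(-657696, 3992004), -148177) = Mul(3334308, -148177) = -494067756516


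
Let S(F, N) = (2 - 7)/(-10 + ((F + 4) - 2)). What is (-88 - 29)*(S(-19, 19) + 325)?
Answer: -114140/3 ≈ -38047.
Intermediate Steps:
S(F, N) = -5/(-8 + F) (S(F, N) = -5/(-10 + ((4 + F) - 2)) = -5/(-10 + (2 + F)) = -5/(-8 + F))
(-88 - 29)*(S(-19, 19) + 325) = (-88 - 29)*(-5/(-8 - 19) + 325) = -117*(-5/(-27) + 325) = -117*(-5*(-1/27) + 325) = -117*(5/27 + 325) = -117*8780/27 = -114140/3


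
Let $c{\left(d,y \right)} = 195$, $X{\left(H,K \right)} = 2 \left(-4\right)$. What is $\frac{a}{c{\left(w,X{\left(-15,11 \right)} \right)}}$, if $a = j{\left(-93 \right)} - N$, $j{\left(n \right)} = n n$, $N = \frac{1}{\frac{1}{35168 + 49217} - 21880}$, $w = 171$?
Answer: $\frac{15969027601936}{360037040805} \approx 44.354$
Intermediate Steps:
$X{\left(H,K \right)} = -8$
$N = - \frac{84385}{1846343799}$ ($N = \frac{1}{\frac{1}{84385} - 21880} = \frac{1}{- \frac{1846343799}{84385}} = - \frac{84385}{1846343799} \approx -4.5704 \cdot 10^{-5}$)
$j{\left(n \right)} = n^{2}$
$a = \frac{15969027601936}{1846343799}$ ($a = \left(-93\right)^{2} - - \frac{84385}{1846343799} = 8649 + \frac{84385}{1846343799} = \frac{15969027601936}{1846343799} \approx 8649.0$)
$\frac{a}{c{\left(w,X{\left(-15,11 \right)} \right)}} = \frac{15969027601936}{1846343799 \cdot 195} = \frac{15969027601936}{1846343799} \cdot \frac{1}{195} = \frac{15969027601936}{360037040805}$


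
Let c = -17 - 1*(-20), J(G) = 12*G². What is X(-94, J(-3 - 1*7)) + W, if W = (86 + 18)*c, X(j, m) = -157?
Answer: 155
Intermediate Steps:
c = 3 (c = -17 + 20 = 3)
W = 312 (W = (86 + 18)*3 = 104*3 = 312)
X(-94, J(-3 - 1*7)) + W = -157 + 312 = 155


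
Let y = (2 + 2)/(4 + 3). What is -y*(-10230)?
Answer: 40920/7 ≈ 5845.7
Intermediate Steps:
y = 4/7 ≈ 0.57143
-y*(-10230) = -4*(-10230)/7 = -1*(-40920/7) = 40920/7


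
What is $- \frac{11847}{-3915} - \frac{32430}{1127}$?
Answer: $- \frac{1646549}{63945} \approx -25.749$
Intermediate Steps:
$- \frac{11847}{-3915} - \frac{32430}{1127} = \left(-11847\right) \left(- \frac{1}{3915}\right) - \frac{1410}{49} = \frac{3949}{1305} - \frac{1410}{49} = - \frac{1646549}{63945}$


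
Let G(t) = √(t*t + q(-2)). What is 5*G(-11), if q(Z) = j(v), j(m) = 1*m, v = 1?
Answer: 5*√122 ≈ 55.227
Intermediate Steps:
j(m) = m
q(Z) = 1
G(t) = √(1 + t²) (G(t) = √(t*t + 1) = √(t² + 1) = √(1 + t²))
5*G(-11) = 5*√(1 + (-11)²) = 5*√(1 + 121) = 5*√122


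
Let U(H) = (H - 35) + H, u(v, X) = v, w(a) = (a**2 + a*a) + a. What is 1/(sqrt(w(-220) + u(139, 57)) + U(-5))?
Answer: 45/94694 + sqrt(96719)/94694 ≈ 0.0037594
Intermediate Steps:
w(a) = a + 2*a**2 (w(a) = (a**2 + a**2) + a = 2*a**2 + a = a + 2*a**2)
U(H) = -35 + 2*H (U(H) = (-35 + H) + H = -35 + 2*H)
1/(sqrt(w(-220) + u(139, 57)) + U(-5)) = 1/(sqrt(-220*(1 + 2*(-220)) + 139) + (-35 + 2*(-5))) = 1/(sqrt(-220*(1 - 440) + 139) + (-35 - 10)) = 1/(sqrt(-220*(-439) + 139) - 45) = 1/(sqrt(96580 + 139) - 45) = 1/(sqrt(96719) - 45) = 1/(-45 + sqrt(96719))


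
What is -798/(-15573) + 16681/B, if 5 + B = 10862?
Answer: 12782719/8051241 ≈ 1.5877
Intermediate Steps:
B = 10857 (B = -5 + 10862 = 10857)
-798/(-15573) + 16681/B = -798/(-15573) + 16681/10857 = -798*(-1/15573) + 16681*(1/10857) = 266/5191 + 2383/1551 = 12782719/8051241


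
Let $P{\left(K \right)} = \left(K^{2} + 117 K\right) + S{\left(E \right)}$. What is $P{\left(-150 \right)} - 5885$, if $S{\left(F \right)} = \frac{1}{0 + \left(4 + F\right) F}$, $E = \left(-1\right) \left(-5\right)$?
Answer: $- \frac{42074}{45} \approx -934.98$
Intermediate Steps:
$E = 5$
$S{\left(F \right)} = \frac{1}{F \left(4 + F\right)}$ ($S{\left(F \right)} = \frac{1}{0 + F \left(4 + F\right)} = \frac{1}{F \left(4 + F\right)}$)
$P{\left(K \right)} = \frac{1}{45} + K^{2} + 117 K$ ($P{\left(K \right)} = \left(K^{2} + 117 K\right) + \frac{1}{5 \left(4 + 5\right)} = \left(K^{2} + 117 K\right) + \frac{1}{5 \cdot 9} = \left(K^{2} + 117 K\right) + \frac{1}{5} \cdot \frac{1}{9} = \left(K^{2} + 117 K\right) + \frac{1}{45} = \frac{1}{45} + K^{2} + 117 K$)
$P{\left(-150 \right)} - 5885 = \left(\frac{1}{45} + \left(-150\right)^{2} + 117 \left(-150\right)\right) - 5885 = \left(\frac{1}{45} + 22500 - 17550\right) - 5885 = \frac{222751}{45} - 5885 = - \frac{42074}{45}$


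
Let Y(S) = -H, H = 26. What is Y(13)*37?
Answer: -962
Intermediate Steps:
Y(S) = -26 (Y(S) = -1*26 = -26)
Y(13)*37 = -26*37 = -962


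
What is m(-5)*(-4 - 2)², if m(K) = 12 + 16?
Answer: 1008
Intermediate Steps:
m(K) = 28
m(-5)*(-4 - 2)² = 28*(-4 - 2)² = 28*(-6)² = 28*36 = 1008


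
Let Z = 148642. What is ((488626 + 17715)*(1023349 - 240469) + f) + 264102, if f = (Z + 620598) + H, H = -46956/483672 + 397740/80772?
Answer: 15363518107434531637/38757098 ≈ 3.9641e+11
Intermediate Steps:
H = 187086281/38757098 (H = -46956*1/483672 + 397740*(1/80772) = -559/5758 + 33145/6731 = 187086281/38757098 ≈ 4.8271)
f = 29813697151801/38757098 (f = (148642 + 620598) + 187086281/38757098 = 769240 + 187086281/38757098 = 29813697151801/38757098 ≈ 7.6925e+5)
((488626 + 17715)*(1023349 - 240469) + f) + 264102 = ((488626 + 17715)*(1023349 - 240469) + 29813697151801/38757098) + 264102 = (506341*782880 + 29813697151801/38757098) + 264102 = (396404242080 + 29813697151801/38757098) + 264102 = 15363507871607435641/38757098 + 264102 = 15363518107434531637/38757098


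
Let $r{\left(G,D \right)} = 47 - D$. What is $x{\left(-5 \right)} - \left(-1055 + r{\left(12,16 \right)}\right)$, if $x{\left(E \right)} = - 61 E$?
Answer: $1329$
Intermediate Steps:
$x{\left(-5 \right)} - \left(-1055 + r{\left(12,16 \right)}\right) = \left(-61\right) \left(-5\right) + \left(1055 - \left(47 - 16\right)\right) = 305 + \left(1055 - \left(47 - 16\right)\right) = 305 + \left(1055 - 31\right) = 305 + 1024 = 1329$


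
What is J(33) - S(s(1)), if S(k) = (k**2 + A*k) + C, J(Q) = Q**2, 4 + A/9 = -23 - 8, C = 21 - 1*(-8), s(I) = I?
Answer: 1374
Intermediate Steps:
C = 29 (C = 21 + 8 = 29)
A = -315 (A = -36 + 9*(-23 - 8) = -36 + 9*(-31) = -36 - 279 = -315)
S(k) = 29 + k**2 - 315*k (S(k) = (k**2 - 315*k) + 29 = 29 + k**2 - 315*k)
J(33) - S(s(1)) = 33**2 - (29 + 1**2 - 315*1) = 1089 - (29 + 1 - 315) = 1089 - 1*(-285) = 1089 + 285 = 1374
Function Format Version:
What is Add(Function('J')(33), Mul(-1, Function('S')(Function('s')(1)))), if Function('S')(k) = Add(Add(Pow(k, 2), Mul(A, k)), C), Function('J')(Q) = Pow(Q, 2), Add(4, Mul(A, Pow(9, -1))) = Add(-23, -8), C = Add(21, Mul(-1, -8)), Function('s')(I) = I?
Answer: 1374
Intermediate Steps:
C = 29 (C = Add(21, 8) = 29)
A = -315 (A = Add(-36, Mul(9, Add(-23, -8))) = Add(-36, Mul(9, -31)) = Add(-36, -279) = -315)
Function('S')(k) = Add(29, Pow(k, 2), Mul(-315, k)) (Function('S')(k) = Add(Add(Pow(k, 2), Mul(-315, k)), 29) = Add(29, Pow(k, 2), Mul(-315, k)))
Add(Function('J')(33), Mul(-1, Function('S')(Function('s')(1)))) = Add(Pow(33, 2), Mul(-1, Add(29, Pow(1, 2), Mul(-315, 1)))) = Add(1089, Mul(-1, Add(29, 1, -315))) = Add(1089, Mul(-1, -285)) = Add(1089, 285) = 1374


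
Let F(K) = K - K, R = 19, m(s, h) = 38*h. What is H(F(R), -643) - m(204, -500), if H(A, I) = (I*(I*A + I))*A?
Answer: 19000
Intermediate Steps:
F(K) = 0
H(A, I) = A*I*(I + A*I) (H(A, I) = (I*(A*I + I))*A = (I*(I + A*I))*A = A*I*(I + A*I))
H(F(R), -643) - m(204, -500) = 0*(-643)**2*(1 + 0) - 38*(-500) = 0*413449*1 - 1*(-19000) = 0 + 19000 = 19000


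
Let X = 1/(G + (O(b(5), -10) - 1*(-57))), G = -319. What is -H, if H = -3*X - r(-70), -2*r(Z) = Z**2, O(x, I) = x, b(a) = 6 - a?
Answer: -213151/87 ≈ -2450.0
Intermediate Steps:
r(Z) = -Z**2/2
X = -1/261 (X = 1/(-319 + ((6 - 1*5) - 1*(-57))) = 1/(-319 + ((6 - 5) + 57)) = 1/(-319 + (1 + 57)) = 1/(-319 + 58) = 1/(-261) = -1/261 ≈ -0.0038314)
H = 213151/87 (H = -3*(-1/261) - (-1)*(-70)**2/2 = 1/87 - (-1)*4900/2 = 1/87 - 1*(-2450) = 1/87 + 2450 = 213151/87 ≈ 2450.0)
-H = -1*213151/87 = -213151/87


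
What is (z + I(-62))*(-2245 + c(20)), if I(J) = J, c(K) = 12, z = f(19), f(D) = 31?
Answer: 69223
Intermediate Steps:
z = 31
(z + I(-62))*(-2245 + c(20)) = (31 - 62)*(-2245 + 12) = -31*(-2233) = 69223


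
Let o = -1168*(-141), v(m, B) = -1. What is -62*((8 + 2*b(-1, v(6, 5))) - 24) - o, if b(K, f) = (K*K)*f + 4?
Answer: -164068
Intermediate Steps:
o = 164688
b(K, f) = 4 + f*K**2 (b(K, f) = K**2*f + 4 = f*K**2 + 4 = 4 + f*K**2)
-62*((8 + 2*b(-1, v(6, 5))) - 24) - o = -62*((8 + 2*(4 - 1*(-1)**2)) - 24) - 1*164688 = -62*((8 + 2*(4 - 1*1)) - 24) - 164688 = -62*((8 + 2*(4 - 1)) - 24) - 164688 = -62*((8 + 2*3) - 24) - 164688 = -62*((8 + 6) - 24) - 164688 = -62*(14 - 24) - 164688 = -62*(-10) - 164688 = 620 - 164688 = -164068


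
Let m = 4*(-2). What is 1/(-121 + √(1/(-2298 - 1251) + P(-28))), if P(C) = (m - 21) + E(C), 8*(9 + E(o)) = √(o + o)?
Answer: 546/(-66066 + √21*√(-539452 + 3549*I*√14)) ≈ -0.0082482 - 0.00042051*I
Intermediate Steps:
m = -8
E(o) = -9 + √2*√o/8 (E(o) = -9 + √(o + o)/8 = -9 + √(2*o)/8 = -9 + (√2*√o)/8 = -9 + √2*√o/8)
P(C) = -38 + √2*√C/8 (P(C) = (-8 - 21) + (-9 + √2*√C/8) = -29 + (-9 + √2*√C/8) = -38 + √2*√C/8)
1/(-121 + √(1/(-2298 - 1251) + P(-28))) = 1/(-121 + √(1/(-2298 - 1251) + (-38 + √2*√(-28)/8))) = 1/(-121 + √(1/(-3549) + (-38 + √2*(2*I*√7)/8))) = 1/(-121 + √(-1/3549 + (-38 + I*√14/4))) = 1/(-121 + √(-134863/3549 + I*√14/4))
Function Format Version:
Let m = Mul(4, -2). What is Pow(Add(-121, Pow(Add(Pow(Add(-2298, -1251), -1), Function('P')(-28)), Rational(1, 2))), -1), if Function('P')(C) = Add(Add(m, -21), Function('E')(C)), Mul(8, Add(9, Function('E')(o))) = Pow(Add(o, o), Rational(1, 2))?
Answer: Mul(546, Pow(Add(-66066, Mul(Pow(21, Rational(1, 2)), Pow(Add(-539452, Mul(3549, I, Pow(14, Rational(1, 2)))), Rational(1, 2)))), -1)) ≈ Add(-0.0082482, Mul(-0.00042051, I))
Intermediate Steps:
m = -8
Function('E')(o) = Add(-9, Mul(Rational(1, 8), Pow(2, Rational(1, 2)), Pow(o, Rational(1, 2)))) (Function('E')(o) = Add(-9, Mul(Rational(1, 8), Pow(Add(o, o), Rational(1, 2)))) = Add(-9, Mul(Rational(1, 8), Pow(Mul(2, o), Rational(1, 2)))) = Add(-9, Mul(Rational(1, 8), Mul(Pow(2, Rational(1, 2)), Pow(o, Rational(1, 2))))) = Add(-9, Mul(Rational(1, 8), Pow(2, Rational(1, 2)), Pow(o, Rational(1, 2)))))
Function('P')(C) = Add(-38, Mul(Rational(1, 8), Pow(2, Rational(1, 2)), Pow(C, Rational(1, 2)))) (Function('P')(C) = Add(Add(-8, -21), Add(-9, Mul(Rational(1, 8), Pow(2, Rational(1, 2)), Pow(C, Rational(1, 2))))) = Add(-29, Add(-9, Mul(Rational(1, 8), Pow(2, Rational(1, 2)), Pow(C, Rational(1, 2))))) = Add(-38, Mul(Rational(1, 8), Pow(2, Rational(1, 2)), Pow(C, Rational(1, 2)))))
Pow(Add(-121, Pow(Add(Pow(Add(-2298, -1251), -1), Function('P')(-28)), Rational(1, 2))), -1) = Pow(Add(-121, Pow(Add(Pow(Add(-2298, -1251), -1), Add(-38, Mul(Rational(1, 8), Pow(2, Rational(1, 2)), Pow(-28, Rational(1, 2))))), Rational(1, 2))), -1) = Pow(Add(-121, Pow(Add(Pow(-3549, -1), Add(-38, Mul(Rational(1, 8), Pow(2, Rational(1, 2)), Mul(2, I, Pow(7, Rational(1, 2)))))), Rational(1, 2))), -1) = Pow(Add(-121, Pow(Add(Rational(-1, 3549), Add(-38, Mul(Rational(1, 4), I, Pow(14, Rational(1, 2))))), Rational(1, 2))), -1) = Pow(Add(-121, Pow(Add(Rational(-134863, 3549), Mul(Rational(1, 4), I, Pow(14, Rational(1, 2)))), Rational(1, 2))), -1)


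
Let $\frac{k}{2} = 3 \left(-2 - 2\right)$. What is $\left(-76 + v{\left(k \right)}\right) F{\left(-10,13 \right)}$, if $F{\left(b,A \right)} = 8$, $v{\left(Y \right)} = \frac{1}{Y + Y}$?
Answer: $- \frac{3649}{6} \approx -608.17$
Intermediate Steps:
$k = -24$ ($k = 2 \cdot 3 \left(-2 - 2\right) = 2 \cdot 3 \left(-4\right) = 2 \left(-12\right) = -24$)
$v{\left(Y \right)} = \frac{1}{2 Y}$
$\left(-76 + v{\left(k \right)}\right) F{\left(-10,13 \right)} = \left(-76 + \frac{1}{2 \left(-24\right)}\right) 8 = \left(-76 + \frac{1}{2} \left(- \frac{1}{24}\right)\right) 8 = \left(-76 - \frac{1}{48}\right) 8 = \left(- \frac{3649}{48}\right) 8 = - \frac{3649}{6}$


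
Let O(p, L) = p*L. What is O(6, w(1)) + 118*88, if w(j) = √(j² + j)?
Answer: 10384 + 6*√2 ≈ 10392.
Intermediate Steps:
w(j) = √(j + j²)
O(p, L) = L*p
O(6, w(1)) + 118*88 = √(1*(1 + 1))*6 + 118*88 = √(1*2)*6 + 10384 = √2*6 + 10384 = 6*√2 + 10384 = 10384 + 6*√2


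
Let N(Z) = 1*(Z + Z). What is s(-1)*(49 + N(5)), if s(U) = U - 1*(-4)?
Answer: 177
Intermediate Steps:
s(U) = 4 + U (s(U) = U + 4 = 4 + U)
N(Z) = 2*Z (N(Z) = 1*(2*Z) = 2*Z)
s(-1)*(49 + N(5)) = (4 - 1)*(49 + 2*5) = 3*(49 + 10) = 3*59 = 177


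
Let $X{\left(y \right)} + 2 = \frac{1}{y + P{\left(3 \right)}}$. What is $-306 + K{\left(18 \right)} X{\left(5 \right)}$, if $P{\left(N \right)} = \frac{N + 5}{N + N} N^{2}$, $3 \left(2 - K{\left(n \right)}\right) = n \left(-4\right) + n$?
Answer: $- \frac{5862}{17} \approx -344.82$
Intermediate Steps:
$K{\left(n \right)} = 2 + n$ ($K{\left(n \right)} = 2 - \frac{n \left(-4\right) + n}{3} = 2 - \frac{- 4 n + n}{3} = 2 - \frac{\left(-3\right) n}{3} = 2 + n$)
$P{\left(N \right)} = \frac{N \left(5 + N\right)}{2}$ ($P{\left(N \right)} = \frac{5 + N}{2 N} N^{2} = \frac{N \left(5 + N\right)}{2}$)
$X{\left(y \right)} = -2 + \frac{1}{12 + y}$ ($X{\left(y \right)} = -2 + \frac{1}{y + \frac{1}{2} \cdot 3 \left(5 + 3\right)} = -2 + \frac{1}{y + \frac{1}{2} \cdot 3 \cdot 8} = -2 + \frac{1}{y + 12} = -2 + \frac{1}{12 + y}$)
$-306 + K{\left(18 \right)} X{\left(5 \right)} = -306 + \left(2 + 18\right) \frac{-23 - 10}{12 + 5} = -306 + 20 \frac{-23 - 10}{17} = -306 + 20 \cdot \frac{1}{17} \left(-33\right) = -306 + 20 \left(- \frac{33}{17}\right) = -306 - \frac{660}{17} = - \frac{5862}{17}$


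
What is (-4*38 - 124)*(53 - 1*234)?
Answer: 49956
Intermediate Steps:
(-4*38 - 124)*(53 - 1*234) = (-152 - 124)*(53 - 234) = -276*(-181) = 49956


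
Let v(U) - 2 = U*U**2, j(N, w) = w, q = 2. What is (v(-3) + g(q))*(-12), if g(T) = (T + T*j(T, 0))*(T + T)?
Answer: 204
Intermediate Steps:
g(T) = 2*T**2 (g(T) = (T + T*0)*(T + T) = (T + 0)*(2*T) = T*(2*T) = 2*T**2)
v(U) = 2 + U**3 (v(U) = 2 + U*U**2 = 2 + U**3)
(v(-3) + g(q))*(-12) = ((2 + (-3)**3) + 2*2**2)*(-12) = ((2 - 27) + 2*4)*(-12) = (-25 + 8)*(-12) = -17*(-12) = 204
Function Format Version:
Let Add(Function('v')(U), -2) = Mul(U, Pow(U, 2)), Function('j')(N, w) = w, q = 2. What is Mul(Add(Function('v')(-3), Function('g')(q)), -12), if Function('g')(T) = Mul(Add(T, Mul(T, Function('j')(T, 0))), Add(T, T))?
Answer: 204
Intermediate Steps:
Function('g')(T) = Mul(2, Pow(T, 2)) (Function('g')(T) = Mul(Add(T, Mul(T, 0)), Add(T, T)) = Mul(Add(T, 0), Mul(2, T)) = Mul(T, Mul(2, T)) = Mul(2, Pow(T, 2)))
Function('v')(U) = Add(2, Pow(U, 3)) (Function('v')(U) = Add(2, Mul(U, Pow(U, 2))) = Add(2, Pow(U, 3)))
Mul(Add(Function('v')(-3), Function('g')(q)), -12) = Mul(Add(Add(2, Pow(-3, 3)), Mul(2, Pow(2, 2))), -12) = Mul(Add(Add(2, -27), Mul(2, 4)), -12) = Mul(Add(-25, 8), -12) = Mul(-17, -12) = 204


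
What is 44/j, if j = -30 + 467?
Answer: 44/437 ≈ 0.10069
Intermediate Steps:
j = 437
44/j = 44/437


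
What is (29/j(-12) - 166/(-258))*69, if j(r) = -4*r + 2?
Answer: 181493/2150 ≈ 84.415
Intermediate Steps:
j(r) = 2 - 4*r
(29/j(-12) - 166/(-258))*69 = (29/(2 - 4*(-12)) - 166/(-258))*69 = (29/(2 + 48) - 166*(-1/258))*69 = (29/50 + 83/129)*69 = (7891/6450)*69 = 181493/2150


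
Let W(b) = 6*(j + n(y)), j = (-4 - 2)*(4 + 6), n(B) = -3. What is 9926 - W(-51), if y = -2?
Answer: 10304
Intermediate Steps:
j = -60 (j = -6*10 = -60)
W(b) = -378 (W(b) = 6*(-60 - 3) = 6*(-63) = -378)
9926 - W(-51) = 9926 - 1*(-378) = 9926 + 378 = 10304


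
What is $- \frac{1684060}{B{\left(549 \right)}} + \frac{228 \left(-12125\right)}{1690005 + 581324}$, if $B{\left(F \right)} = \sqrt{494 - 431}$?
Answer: $- \frac{2764500}{2271329} - \frac{240580 \sqrt{7}}{3} \approx -2.1217 \cdot 10^{5}$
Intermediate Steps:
$B{\left(F \right)} = 3 \sqrt{7}$ ($B{\left(F \right)} = \sqrt{63} = 3 \sqrt{7}$)
$- \frac{1684060}{B{\left(549 \right)}} + \frac{228 \left(-12125\right)}{1690005 + 581324} = - \frac{1684060}{3 \sqrt{7}} + \frac{228 \left(-12125\right)}{1690005 + 581324} = - 1684060 \frac{\sqrt{7}}{21} - \frac{2764500}{2271329} = - \frac{240580 \sqrt{7}}{3} - \frac{2764500}{2271329} = - \frac{2764500}{2271329} - \frac{240580 \sqrt{7}}{3}$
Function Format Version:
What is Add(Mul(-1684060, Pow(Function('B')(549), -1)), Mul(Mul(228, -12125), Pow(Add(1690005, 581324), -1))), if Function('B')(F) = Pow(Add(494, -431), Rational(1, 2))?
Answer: Add(Rational(-2764500, 2271329), Mul(Rational(-240580, 3), Pow(7, Rational(1, 2)))) ≈ -2.1217e+5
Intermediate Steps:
Function('B')(F) = Mul(3, Pow(7, Rational(1, 2))) (Function('B')(F) = Pow(63, Rational(1, 2)) = Mul(3, Pow(7, Rational(1, 2))))
Add(Mul(-1684060, Pow(Function('B')(549), -1)), Mul(Mul(228, -12125), Pow(Add(1690005, 581324), -1))) = Add(Mul(-1684060, Pow(Mul(3, Pow(7, Rational(1, 2))), -1)), Mul(Mul(228, -12125), Pow(Add(1690005, 581324), -1))) = Add(Mul(-1684060, Mul(Rational(1, 21), Pow(7, Rational(1, 2)))), Mul(-2764500, Pow(2271329, -1))) = Add(Mul(Rational(-240580, 3), Pow(7, Rational(1, 2))), Mul(-2764500, Rational(1, 2271329))) = Add(Mul(Rational(-240580, 3), Pow(7, Rational(1, 2))), Rational(-2764500, 2271329)) = Add(Rational(-2764500, 2271329), Mul(Rational(-240580, 3), Pow(7, Rational(1, 2))))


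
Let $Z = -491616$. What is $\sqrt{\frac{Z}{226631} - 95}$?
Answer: $\frac{i \sqrt{4990768390991}}{226631} \approx 9.8575 i$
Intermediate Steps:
$\sqrt{\frac{Z}{226631} - 95} = \sqrt{- \frac{491616}{226631} - 95} = \sqrt{- \frac{22021561}{226631}} = \frac{i \sqrt{4990768390991}}{226631}$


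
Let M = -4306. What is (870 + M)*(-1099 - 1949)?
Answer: 10472928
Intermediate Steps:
(870 + M)*(-1099 - 1949) = (870 - 4306)*(-1099 - 1949) = -3436*(-3048) = 10472928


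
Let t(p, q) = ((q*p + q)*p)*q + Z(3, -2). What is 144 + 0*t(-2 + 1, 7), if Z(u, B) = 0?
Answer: 144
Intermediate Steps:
t(p, q) = p*q*(q + p*q) (t(p, q) = ((q*p + q)*p)*q + 0 = ((p*q + q)*p)*q + 0 = ((q + p*q)*p)*q + 0 = (p*(q + p*q))*q + 0 = p*q*(q + p*q) + 0 = p*q*(q + p*q))
144 + 0*t(-2 + 1, 7) = 144 + 0*((-2 + 1)*7²*(1 + (-2 + 1))) = 144 + 0*(-1*49*(1 - 1)) = 144 + 0*(-1*49*0) = 144 + 0*0 = 144 + 0 = 144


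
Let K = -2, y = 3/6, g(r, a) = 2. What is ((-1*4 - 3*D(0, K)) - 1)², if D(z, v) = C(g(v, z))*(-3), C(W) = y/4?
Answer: 961/64 ≈ 15.016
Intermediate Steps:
y = ½ (y = 3*(⅙) = ½ ≈ 0.50000)
C(W) = ⅛ (C(W) = (½)/4 = (½)*(¼) = ⅛)
D(z, v) = -3/8 (D(z, v) = (⅛)*(-3) = -3/8)
((-1*4 - 3*D(0, K)) - 1)² = ((-1*4 - 3*(-3/8)) - 1)² = ((-4 + 9/8) - 1)² = (-23/8 - 1)² = (-31/8)² = 961/64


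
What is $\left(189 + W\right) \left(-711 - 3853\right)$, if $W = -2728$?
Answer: $11587996$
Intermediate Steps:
$\left(189 + W\right) \left(-711 - 3853\right) = \left(189 - 2728\right) \left(-711 - 3853\right) = \left(-2539\right) \left(-4564\right) = 11587996$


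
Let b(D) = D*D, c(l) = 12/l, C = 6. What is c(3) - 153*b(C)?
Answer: -5504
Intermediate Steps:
b(D) = D**2
c(3) - 153*b(C) = 12/3 - 153*6**2 = 12*(1/3) - 153*36 = 4 - 5508 = -5504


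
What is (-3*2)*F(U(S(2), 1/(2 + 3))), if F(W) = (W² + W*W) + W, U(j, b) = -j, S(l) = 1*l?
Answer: -36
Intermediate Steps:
S(l) = l
F(W) = W + 2*W² (F(W) = (W² + W²) + W = 2*W² + W = W + 2*W²)
(-3*2)*F(U(S(2), 1/(2 + 3))) = (-3*2)*((-1*2)*(1 + 2*(-1*2))) = -(-12)*(1 + 2*(-2)) = -(-12)*(1 - 4) = -(-12)*(-3) = -6*6 = -36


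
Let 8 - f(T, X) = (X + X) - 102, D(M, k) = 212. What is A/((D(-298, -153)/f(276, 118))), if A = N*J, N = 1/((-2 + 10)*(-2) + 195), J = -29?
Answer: 1827/18974 ≈ 0.096290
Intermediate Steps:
f(T, X) = 110 - 2*X (f(T, X) = 8 - ((X + X) - 102) = 8 - (2*X - 102) = 8 - (-102 + 2*X) = 8 + (102 - 2*X) = 110 - 2*X)
N = 1/179 (N = 1/(8*(-2) + 195) = 1/(-16 + 195) = 1/179 ≈ 0.0055866)
A = -29/179 (A = (1/179)*(-29) = -29/179 ≈ -0.16201)
A/((D(-298, -153)/f(276, 118))) = -29/(179*(212/(110 - 2*118))) = -29/(179*(212/(110 - 236))) = -29/(179*(212/(-126))) = -29/(179*(212*(-1/126))) = -29/(179*(-106/63)) = -29/179*(-63/106) = 1827/18974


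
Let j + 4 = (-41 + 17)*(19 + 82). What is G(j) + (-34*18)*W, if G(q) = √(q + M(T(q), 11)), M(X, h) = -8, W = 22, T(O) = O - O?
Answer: -13464 + 2*I*√609 ≈ -13464.0 + 49.356*I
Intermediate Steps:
T(O) = 0
j = -2428 (j = -4 + (-41 + 17)*(19 + 82) = -4 - 24*101 = -4 - 2424 = -2428)
G(q) = √(-8 + q) (G(q) = √(q - 8) = √(-8 + q))
G(j) + (-34*18)*W = √(-8 - 2428) - 34*18*22 = √(-2436) - 612*22 = 2*I*√609 - 13464 = -13464 + 2*I*√609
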